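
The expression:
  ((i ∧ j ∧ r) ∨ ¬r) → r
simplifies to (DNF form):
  r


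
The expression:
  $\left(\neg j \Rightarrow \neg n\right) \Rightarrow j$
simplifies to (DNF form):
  $j \vee n$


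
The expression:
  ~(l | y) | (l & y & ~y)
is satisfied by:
  {y: False, l: False}


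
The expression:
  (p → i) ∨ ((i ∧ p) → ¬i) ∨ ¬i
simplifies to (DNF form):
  True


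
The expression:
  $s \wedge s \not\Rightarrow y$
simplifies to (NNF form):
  $s \wedge \neg y$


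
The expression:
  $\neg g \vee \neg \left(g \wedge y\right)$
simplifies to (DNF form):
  $\neg g \vee \neg y$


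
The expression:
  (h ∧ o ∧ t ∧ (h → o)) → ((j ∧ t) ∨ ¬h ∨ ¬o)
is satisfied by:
  {j: True, t: False, o: False, h: False}
  {j: False, t: False, o: False, h: False}
  {h: True, j: True, t: False, o: False}
  {h: True, j: False, t: False, o: False}
  {o: True, j: True, t: False, h: False}
  {o: True, j: False, t: False, h: False}
  {h: True, o: True, j: True, t: False}
  {h: True, o: True, j: False, t: False}
  {t: True, j: True, h: False, o: False}
  {t: True, j: False, h: False, o: False}
  {h: True, t: True, j: True, o: False}
  {h: True, t: True, j: False, o: False}
  {o: True, t: True, j: True, h: False}
  {o: True, t: True, j: False, h: False}
  {o: True, t: True, h: True, j: True}


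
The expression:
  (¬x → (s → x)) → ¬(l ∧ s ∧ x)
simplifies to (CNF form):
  ¬l ∨ ¬s ∨ ¬x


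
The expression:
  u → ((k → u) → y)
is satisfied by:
  {y: True, u: False}
  {u: False, y: False}
  {u: True, y: True}


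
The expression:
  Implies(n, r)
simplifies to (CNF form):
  r | ~n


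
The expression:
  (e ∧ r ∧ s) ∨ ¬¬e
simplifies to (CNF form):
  e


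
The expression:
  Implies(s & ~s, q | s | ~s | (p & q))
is always true.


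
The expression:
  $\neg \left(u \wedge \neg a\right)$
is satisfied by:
  {a: True, u: False}
  {u: False, a: False}
  {u: True, a: True}


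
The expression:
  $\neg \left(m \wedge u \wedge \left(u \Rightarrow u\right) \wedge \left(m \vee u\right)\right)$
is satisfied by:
  {u: False, m: False}
  {m: True, u: False}
  {u: True, m: False}


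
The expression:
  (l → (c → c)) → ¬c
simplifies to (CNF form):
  ¬c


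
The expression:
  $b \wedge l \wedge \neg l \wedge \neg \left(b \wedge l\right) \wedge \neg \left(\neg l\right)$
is never true.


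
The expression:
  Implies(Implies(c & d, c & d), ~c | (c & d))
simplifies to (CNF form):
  d | ~c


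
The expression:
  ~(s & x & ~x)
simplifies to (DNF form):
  True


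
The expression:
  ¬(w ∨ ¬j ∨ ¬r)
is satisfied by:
  {r: True, j: True, w: False}


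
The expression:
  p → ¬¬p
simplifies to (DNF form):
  True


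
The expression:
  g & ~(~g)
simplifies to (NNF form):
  g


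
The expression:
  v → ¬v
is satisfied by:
  {v: False}


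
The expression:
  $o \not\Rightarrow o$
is never true.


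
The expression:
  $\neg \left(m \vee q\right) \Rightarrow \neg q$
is always true.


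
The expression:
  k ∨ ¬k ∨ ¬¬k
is always true.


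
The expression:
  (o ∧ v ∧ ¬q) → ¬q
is always true.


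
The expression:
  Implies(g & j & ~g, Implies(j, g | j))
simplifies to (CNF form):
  True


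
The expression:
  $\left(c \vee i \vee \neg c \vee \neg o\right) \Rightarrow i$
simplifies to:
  $i$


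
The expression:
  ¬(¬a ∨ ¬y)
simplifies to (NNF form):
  a ∧ y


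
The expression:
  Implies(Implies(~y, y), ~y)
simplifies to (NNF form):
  ~y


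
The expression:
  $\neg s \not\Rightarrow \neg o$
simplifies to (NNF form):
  $o \wedge \neg s$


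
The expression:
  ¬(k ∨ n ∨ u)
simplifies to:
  ¬k ∧ ¬n ∧ ¬u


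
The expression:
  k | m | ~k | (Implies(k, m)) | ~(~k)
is always true.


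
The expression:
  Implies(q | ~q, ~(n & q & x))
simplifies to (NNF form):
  ~n | ~q | ~x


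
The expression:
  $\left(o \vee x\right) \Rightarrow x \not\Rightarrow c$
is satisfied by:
  {x: False, o: False, c: False}
  {c: True, x: False, o: False}
  {x: True, c: False, o: False}
  {o: True, x: True, c: False}


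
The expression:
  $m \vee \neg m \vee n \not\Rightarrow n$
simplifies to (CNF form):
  $\text{True}$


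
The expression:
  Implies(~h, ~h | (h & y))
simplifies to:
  True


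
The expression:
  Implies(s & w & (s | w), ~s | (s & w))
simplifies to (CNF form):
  True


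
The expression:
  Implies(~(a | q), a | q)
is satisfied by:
  {a: True, q: True}
  {a: True, q: False}
  {q: True, a: False}


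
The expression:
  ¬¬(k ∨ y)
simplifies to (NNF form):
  k ∨ y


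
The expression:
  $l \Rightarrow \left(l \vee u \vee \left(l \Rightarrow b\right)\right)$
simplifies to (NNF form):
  $\text{True}$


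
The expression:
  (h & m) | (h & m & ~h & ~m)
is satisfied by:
  {h: True, m: True}


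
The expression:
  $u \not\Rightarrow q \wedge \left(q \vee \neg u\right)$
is never true.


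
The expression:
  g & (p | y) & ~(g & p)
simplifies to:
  g & y & ~p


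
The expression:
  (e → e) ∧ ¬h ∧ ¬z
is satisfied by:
  {h: False, z: False}


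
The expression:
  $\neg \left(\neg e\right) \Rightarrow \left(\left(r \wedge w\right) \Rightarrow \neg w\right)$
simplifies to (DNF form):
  $\neg e \vee \neg r \vee \neg w$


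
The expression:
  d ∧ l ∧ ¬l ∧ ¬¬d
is never true.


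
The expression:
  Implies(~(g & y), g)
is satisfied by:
  {g: True}


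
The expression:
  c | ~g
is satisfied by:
  {c: True, g: False}
  {g: False, c: False}
  {g: True, c: True}


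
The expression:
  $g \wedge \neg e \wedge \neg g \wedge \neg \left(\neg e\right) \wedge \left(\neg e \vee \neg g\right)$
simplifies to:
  $\text{False}$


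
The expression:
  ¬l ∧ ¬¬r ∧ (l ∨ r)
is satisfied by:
  {r: True, l: False}


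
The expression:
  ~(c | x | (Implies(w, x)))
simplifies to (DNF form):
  w & ~c & ~x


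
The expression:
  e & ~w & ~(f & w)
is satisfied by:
  {e: True, w: False}


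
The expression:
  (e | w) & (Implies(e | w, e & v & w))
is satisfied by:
  {e: True, w: True, v: True}


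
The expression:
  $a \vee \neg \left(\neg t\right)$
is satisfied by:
  {a: True, t: True}
  {a: True, t: False}
  {t: True, a: False}


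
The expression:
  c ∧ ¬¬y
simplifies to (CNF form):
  c ∧ y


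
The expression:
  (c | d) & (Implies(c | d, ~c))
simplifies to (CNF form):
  d & ~c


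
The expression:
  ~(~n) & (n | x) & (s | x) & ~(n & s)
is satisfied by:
  {x: True, n: True, s: False}


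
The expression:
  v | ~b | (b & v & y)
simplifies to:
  v | ~b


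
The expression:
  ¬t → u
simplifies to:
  t ∨ u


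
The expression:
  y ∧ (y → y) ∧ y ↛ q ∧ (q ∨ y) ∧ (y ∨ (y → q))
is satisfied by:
  {y: True, q: False}


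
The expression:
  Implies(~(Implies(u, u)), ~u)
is always true.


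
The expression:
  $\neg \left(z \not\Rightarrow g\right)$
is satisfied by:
  {g: True, z: False}
  {z: False, g: False}
  {z: True, g: True}


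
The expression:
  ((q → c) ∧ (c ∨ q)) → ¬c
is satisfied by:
  {c: False}


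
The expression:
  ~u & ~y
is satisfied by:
  {u: False, y: False}


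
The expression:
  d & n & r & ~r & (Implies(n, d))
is never true.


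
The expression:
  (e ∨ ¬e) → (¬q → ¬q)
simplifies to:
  True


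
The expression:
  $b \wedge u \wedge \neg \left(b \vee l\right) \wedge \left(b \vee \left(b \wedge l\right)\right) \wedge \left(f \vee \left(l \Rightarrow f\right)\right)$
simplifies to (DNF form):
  $\text{False}$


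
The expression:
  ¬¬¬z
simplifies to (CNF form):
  ¬z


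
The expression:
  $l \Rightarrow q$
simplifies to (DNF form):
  $q \vee \neg l$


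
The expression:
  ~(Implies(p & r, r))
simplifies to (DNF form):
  False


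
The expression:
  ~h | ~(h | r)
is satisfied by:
  {h: False}


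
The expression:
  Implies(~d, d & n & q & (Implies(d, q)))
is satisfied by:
  {d: True}


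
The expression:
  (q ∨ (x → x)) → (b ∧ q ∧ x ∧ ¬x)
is never true.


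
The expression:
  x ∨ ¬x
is always true.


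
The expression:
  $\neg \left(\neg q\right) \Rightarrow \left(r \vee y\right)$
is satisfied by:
  {r: True, y: True, q: False}
  {r: True, q: False, y: False}
  {y: True, q: False, r: False}
  {y: False, q: False, r: False}
  {r: True, y: True, q: True}
  {r: True, q: True, y: False}
  {y: True, q: True, r: False}


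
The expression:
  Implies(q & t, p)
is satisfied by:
  {p: True, t: False, q: False}
  {p: False, t: False, q: False}
  {q: True, p: True, t: False}
  {q: True, p: False, t: False}
  {t: True, p: True, q: False}
  {t: True, p: False, q: False}
  {t: True, q: True, p: True}


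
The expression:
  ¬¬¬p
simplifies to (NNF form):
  ¬p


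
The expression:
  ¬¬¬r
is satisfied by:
  {r: False}


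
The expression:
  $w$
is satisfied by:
  {w: True}


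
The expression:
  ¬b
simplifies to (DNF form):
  ¬b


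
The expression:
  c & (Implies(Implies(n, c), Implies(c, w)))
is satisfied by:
  {c: True, w: True}


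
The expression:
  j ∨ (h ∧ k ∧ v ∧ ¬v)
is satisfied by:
  {j: True}


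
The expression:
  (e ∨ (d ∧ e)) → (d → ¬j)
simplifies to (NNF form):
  ¬d ∨ ¬e ∨ ¬j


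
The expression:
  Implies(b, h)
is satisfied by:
  {h: True, b: False}
  {b: False, h: False}
  {b: True, h: True}


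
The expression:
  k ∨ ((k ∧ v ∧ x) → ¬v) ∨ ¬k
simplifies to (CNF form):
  True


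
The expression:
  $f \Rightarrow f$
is always true.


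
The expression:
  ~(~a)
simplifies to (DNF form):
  a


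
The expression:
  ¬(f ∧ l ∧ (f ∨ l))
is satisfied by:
  {l: False, f: False}
  {f: True, l: False}
  {l: True, f: False}


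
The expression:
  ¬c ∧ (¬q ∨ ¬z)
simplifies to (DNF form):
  (¬c ∧ ¬q) ∨ (¬c ∧ ¬z)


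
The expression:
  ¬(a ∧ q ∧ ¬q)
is always true.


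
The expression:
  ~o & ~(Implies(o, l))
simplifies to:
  False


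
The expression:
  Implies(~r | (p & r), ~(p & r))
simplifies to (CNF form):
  ~p | ~r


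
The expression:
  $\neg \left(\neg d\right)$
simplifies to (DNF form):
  $d$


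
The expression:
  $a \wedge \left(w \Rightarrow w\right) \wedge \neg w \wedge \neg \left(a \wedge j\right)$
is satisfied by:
  {a: True, w: False, j: False}


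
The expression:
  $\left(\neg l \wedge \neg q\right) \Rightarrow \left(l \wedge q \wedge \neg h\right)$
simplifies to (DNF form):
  $l \vee q$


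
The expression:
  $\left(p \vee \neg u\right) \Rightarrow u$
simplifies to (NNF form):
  $u$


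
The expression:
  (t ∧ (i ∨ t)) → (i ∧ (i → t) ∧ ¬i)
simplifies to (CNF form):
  ¬t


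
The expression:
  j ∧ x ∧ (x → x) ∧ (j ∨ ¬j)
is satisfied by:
  {j: True, x: True}


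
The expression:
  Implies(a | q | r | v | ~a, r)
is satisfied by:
  {r: True}


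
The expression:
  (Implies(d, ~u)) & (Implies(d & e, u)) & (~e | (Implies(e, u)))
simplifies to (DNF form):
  (u & ~d) | (~e & ~u)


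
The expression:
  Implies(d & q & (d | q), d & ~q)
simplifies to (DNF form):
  ~d | ~q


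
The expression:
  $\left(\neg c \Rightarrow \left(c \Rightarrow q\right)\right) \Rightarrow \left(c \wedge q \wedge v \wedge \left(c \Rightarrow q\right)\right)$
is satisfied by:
  {c: True, q: True, v: True}


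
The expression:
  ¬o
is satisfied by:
  {o: False}


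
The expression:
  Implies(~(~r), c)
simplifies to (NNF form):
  c | ~r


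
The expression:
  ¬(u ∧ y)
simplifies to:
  ¬u ∨ ¬y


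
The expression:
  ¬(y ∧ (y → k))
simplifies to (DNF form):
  ¬k ∨ ¬y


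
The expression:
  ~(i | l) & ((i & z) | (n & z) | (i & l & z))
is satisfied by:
  {z: True, n: True, i: False, l: False}


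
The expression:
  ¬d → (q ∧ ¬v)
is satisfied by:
  {d: True, q: True, v: False}
  {d: True, q: False, v: False}
  {d: True, v: True, q: True}
  {d: True, v: True, q: False}
  {q: True, v: False, d: False}


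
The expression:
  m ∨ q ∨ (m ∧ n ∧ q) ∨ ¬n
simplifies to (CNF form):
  m ∨ q ∨ ¬n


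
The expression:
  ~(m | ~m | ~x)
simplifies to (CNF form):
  False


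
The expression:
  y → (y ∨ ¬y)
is always true.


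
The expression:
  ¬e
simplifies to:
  ¬e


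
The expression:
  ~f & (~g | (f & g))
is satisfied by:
  {g: False, f: False}


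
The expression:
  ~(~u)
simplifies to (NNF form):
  u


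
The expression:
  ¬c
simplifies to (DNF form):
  ¬c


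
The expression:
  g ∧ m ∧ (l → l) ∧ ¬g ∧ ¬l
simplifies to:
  False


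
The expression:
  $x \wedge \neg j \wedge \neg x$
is never true.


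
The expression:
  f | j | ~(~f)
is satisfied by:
  {f: True, j: True}
  {f: True, j: False}
  {j: True, f: False}


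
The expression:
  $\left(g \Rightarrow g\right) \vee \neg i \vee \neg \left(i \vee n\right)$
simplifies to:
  $\text{True}$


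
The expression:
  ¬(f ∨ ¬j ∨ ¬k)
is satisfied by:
  {j: True, k: True, f: False}


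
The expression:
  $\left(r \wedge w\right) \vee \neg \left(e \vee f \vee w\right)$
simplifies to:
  $\left(r \vee \neg w\right) \wedge \left(w \vee \neg e\right) \wedge \left(w \vee \neg f\right)$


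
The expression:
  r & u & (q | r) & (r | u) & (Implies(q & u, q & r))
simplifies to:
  r & u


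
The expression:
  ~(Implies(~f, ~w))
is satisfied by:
  {w: True, f: False}


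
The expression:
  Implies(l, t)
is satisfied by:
  {t: True, l: False}
  {l: False, t: False}
  {l: True, t: True}


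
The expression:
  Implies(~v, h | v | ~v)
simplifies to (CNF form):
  True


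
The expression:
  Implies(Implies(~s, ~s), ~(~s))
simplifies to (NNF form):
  s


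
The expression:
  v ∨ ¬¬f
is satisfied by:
  {v: True, f: True}
  {v: True, f: False}
  {f: True, v: False}


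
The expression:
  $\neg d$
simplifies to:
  $\neg d$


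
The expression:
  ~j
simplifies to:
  ~j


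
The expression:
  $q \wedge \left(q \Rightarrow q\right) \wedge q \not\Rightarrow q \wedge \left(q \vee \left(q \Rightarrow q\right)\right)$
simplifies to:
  $\text{False}$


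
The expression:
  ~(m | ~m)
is never true.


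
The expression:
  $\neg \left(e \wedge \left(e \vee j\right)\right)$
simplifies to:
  $\neg e$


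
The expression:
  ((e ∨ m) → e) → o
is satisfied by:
  {o: True, m: True, e: False}
  {o: True, e: False, m: False}
  {o: True, m: True, e: True}
  {o: True, e: True, m: False}
  {m: True, e: False, o: False}


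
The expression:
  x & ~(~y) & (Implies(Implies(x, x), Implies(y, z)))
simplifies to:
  x & y & z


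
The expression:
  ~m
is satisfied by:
  {m: False}


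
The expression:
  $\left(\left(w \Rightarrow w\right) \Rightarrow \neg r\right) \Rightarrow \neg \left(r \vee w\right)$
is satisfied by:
  {r: True, w: False}
  {w: False, r: False}
  {w: True, r: True}


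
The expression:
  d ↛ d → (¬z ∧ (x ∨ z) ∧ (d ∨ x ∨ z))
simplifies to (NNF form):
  True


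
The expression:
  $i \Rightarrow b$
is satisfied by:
  {b: True, i: False}
  {i: False, b: False}
  {i: True, b: True}


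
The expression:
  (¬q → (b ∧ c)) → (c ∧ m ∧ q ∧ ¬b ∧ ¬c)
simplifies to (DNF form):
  (¬b ∧ ¬q) ∨ (¬c ∧ ¬q)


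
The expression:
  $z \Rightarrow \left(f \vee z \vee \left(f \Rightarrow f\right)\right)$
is always true.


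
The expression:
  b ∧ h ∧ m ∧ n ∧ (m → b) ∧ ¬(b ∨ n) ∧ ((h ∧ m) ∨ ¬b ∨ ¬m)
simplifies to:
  False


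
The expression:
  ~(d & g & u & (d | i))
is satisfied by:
  {u: False, d: False, g: False}
  {g: True, u: False, d: False}
  {d: True, u: False, g: False}
  {g: True, d: True, u: False}
  {u: True, g: False, d: False}
  {g: True, u: True, d: False}
  {d: True, u: True, g: False}


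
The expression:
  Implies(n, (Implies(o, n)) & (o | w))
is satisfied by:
  {o: True, w: True, n: False}
  {o: True, w: False, n: False}
  {w: True, o: False, n: False}
  {o: False, w: False, n: False}
  {n: True, o: True, w: True}
  {n: True, o: True, w: False}
  {n: True, w: True, o: False}


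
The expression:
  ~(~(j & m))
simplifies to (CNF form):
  j & m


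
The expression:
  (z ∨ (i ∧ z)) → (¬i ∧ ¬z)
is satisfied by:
  {z: False}


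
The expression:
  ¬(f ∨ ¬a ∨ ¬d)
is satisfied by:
  {a: True, d: True, f: False}


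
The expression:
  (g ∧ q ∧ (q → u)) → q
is always true.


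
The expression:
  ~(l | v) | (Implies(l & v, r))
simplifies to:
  r | ~l | ~v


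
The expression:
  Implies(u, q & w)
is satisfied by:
  {q: True, w: True, u: False}
  {q: True, w: False, u: False}
  {w: True, q: False, u: False}
  {q: False, w: False, u: False}
  {q: True, u: True, w: True}


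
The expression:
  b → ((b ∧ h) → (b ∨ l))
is always true.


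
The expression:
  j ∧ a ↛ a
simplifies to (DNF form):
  False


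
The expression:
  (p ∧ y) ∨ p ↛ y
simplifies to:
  p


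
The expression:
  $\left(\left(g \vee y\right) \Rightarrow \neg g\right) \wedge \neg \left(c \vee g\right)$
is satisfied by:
  {g: False, c: False}


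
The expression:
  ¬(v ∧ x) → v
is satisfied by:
  {v: True}


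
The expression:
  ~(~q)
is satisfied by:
  {q: True}


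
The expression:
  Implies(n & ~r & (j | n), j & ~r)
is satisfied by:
  {r: True, j: True, n: False}
  {r: True, j: False, n: False}
  {j: True, r: False, n: False}
  {r: False, j: False, n: False}
  {r: True, n: True, j: True}
  {r: True, n: True, j: False}
  {n: True, j: True, r: False}


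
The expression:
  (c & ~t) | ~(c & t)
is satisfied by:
  {c: False, t: False}
  {t: True, c: False}
  {c: True, t: False}


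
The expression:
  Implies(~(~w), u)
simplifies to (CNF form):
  u | ~w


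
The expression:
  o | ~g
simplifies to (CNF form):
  o | ~g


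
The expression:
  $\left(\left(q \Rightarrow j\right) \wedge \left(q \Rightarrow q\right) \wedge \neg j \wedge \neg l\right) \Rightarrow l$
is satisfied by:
  {q: True, l: True, j: True}
  {q: True, l: True, j: False}
  {q: True, j: True, l: False}
  {q: True, j: False, l: False}
  {l: True, j: True, q: False}
  {l: True, j: False, q: False}
  {j: True, l: False, q: False}


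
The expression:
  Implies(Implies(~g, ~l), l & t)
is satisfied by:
  {t: True, l: True, g: False}
  {l: True, g: False, t: False}
  {t: True, g: True, l: True}


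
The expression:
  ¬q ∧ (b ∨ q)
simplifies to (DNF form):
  b ∧ ¬q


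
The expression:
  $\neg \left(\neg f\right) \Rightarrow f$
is always true.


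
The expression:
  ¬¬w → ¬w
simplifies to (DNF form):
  ¬w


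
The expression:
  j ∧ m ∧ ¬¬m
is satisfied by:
  {m: True, j: True}


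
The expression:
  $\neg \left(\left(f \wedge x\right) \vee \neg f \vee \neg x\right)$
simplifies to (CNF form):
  $\text{False}$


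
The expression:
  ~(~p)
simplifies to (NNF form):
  p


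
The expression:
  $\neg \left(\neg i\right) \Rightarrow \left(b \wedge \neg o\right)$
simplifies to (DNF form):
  $\left(b \wedge \neg o\right) \vee \neg i$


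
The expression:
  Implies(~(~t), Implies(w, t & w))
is always true.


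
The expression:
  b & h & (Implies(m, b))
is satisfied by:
  {h: True, b: True}


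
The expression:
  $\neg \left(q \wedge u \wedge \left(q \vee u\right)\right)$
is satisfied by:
  {u: False, q: False}
  {q: True, u: False}
  {u: True, q: False}


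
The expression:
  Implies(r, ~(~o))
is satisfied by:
  {o: True, r: False}
  {r: False, o: False}
  {r: True, o: True}


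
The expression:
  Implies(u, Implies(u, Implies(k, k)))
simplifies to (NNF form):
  True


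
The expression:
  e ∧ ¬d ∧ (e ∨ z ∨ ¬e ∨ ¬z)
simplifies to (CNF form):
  e ∧ ¬d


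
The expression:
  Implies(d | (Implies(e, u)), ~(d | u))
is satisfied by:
  {u: False, d: False}


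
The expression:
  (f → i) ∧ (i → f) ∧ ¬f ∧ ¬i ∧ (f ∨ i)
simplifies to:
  False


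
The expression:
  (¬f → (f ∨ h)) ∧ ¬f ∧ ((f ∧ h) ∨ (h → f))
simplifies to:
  False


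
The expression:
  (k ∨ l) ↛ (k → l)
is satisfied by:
  {k: True, l: False}


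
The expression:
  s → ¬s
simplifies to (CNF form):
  ¬s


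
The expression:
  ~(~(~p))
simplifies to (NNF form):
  ~p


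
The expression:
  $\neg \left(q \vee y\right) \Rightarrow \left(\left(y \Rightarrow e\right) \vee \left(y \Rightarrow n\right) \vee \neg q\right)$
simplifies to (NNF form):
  $\text{True}$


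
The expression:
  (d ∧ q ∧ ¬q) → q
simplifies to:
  True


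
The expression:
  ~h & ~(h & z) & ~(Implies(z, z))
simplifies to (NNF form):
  False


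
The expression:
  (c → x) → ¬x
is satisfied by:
  {x: False}


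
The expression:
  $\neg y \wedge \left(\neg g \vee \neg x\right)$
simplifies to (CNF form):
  $\neg y \wedge \left(\neg g \vee \neg x\right)$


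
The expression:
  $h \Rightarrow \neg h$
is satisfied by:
  {h: False}


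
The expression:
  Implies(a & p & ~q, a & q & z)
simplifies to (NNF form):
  q | ~a | ~p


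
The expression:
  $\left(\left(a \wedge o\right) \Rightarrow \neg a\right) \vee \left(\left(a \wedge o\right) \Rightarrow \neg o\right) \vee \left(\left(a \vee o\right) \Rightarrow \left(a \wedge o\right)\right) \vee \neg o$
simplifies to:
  $\text{True}$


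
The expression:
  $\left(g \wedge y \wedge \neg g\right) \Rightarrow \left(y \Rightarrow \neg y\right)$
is always true.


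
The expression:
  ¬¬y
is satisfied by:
  {y: True}


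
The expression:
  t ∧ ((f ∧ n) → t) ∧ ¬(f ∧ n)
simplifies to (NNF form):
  t ∧ (¬f ∨ ¬n)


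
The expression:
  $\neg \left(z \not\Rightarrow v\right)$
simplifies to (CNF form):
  $v \vee \neg z$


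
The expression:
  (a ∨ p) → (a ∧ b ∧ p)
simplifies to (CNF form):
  (a ∨ ¬p) ∧ (b ∨ ¬p) ∧ (p ∨ ¬a)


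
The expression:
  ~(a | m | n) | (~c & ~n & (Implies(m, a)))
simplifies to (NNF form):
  ~n & (a | ~m) & (~a | ~c)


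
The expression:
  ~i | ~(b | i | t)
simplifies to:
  ~i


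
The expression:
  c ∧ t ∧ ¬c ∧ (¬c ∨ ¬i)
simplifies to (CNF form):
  False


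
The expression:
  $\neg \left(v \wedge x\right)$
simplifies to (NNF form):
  $\neg v \vee \neg x$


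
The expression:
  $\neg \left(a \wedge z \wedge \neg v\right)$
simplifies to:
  $v \vee \neg a \vee \neg z$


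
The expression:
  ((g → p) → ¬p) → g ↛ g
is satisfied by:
  {p: True}


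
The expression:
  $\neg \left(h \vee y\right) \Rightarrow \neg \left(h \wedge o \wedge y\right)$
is always true.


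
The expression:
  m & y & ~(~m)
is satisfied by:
  {m: True, y: True}


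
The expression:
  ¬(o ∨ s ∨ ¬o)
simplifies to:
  False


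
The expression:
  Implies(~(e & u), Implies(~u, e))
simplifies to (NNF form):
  e | u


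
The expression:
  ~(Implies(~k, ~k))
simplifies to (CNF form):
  False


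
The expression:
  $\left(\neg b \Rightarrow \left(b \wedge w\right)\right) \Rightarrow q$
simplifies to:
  $q \vee \neg b$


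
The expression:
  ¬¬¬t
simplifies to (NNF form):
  ¬t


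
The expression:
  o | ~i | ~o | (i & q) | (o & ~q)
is always true.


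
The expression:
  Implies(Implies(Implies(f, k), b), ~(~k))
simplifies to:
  k | (~b & ~f)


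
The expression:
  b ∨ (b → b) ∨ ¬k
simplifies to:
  True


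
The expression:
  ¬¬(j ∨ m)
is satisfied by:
  {m: True, j: True}
  {m: True, j: False}
  {j: True, m: False}


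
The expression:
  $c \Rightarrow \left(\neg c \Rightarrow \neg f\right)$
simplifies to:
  $\text{True}$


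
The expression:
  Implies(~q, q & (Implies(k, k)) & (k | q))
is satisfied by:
  {q: True}


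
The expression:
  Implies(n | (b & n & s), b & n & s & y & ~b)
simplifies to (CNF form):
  ~n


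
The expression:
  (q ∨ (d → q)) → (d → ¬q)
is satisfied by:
  {q: False, d: False}
  {d: True, q: False}
  {q: True, d: False}


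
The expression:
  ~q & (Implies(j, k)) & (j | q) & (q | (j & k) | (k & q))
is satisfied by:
  {k: True, j: True, q: False}


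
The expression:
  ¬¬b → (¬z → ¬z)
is always true.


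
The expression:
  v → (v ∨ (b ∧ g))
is always true.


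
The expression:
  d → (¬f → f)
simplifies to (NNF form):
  f ∨ ¬d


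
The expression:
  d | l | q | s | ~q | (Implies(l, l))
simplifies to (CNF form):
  True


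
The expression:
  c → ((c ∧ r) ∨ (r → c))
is always true.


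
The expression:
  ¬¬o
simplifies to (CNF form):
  o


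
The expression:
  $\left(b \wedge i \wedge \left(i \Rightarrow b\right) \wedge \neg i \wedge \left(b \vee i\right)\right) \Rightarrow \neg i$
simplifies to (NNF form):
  $\text{True}$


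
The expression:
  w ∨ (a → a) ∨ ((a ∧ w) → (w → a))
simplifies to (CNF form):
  True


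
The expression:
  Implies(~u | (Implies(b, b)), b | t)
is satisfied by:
  {b: True, t: True}
  {b: True, t: False}
  {t: True, b: False}


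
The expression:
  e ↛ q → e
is always true.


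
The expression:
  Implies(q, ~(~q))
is always true.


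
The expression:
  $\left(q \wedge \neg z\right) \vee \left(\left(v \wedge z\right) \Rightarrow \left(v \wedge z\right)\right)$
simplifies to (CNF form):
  $\text{True}$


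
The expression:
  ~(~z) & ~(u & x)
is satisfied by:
  {z: True, u: False, x: False}
  {z: True, x: True, u: False}
  {z: True, u: True, x: False}


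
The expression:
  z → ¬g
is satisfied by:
  {g: False, z: False}
  {z: True, g: False}
  {g: True, z: False}


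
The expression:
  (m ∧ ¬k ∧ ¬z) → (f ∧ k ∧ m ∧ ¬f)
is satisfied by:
  {k: True, z: True, m: False}
  {k: True, m: False, z: False}
  {z: True, m: False, k: False}
  {z: False, m: False, k: False}
  {k: True, z: True, m: True}
  {k: True, m: True, z: False}
  {z: True, m: True, k: False}


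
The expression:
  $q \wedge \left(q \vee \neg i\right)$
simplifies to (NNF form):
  $q$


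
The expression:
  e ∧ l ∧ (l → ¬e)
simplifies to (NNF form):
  False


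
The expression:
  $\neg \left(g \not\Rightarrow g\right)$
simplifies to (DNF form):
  $\text{True}$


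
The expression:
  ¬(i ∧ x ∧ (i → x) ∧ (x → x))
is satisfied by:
  {x: False, i: False}
  {i: True, x: False}
  {x: True, i: False}


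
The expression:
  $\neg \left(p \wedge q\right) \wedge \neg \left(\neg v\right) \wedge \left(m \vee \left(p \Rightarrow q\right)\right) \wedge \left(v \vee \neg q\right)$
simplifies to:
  $v \wedge \left(m \vee \neg p\right) \wedge \left(\neg p \vee \neg q\right)$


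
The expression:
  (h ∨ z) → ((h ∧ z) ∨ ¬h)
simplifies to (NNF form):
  z ∨ ¬h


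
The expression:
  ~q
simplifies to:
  ~q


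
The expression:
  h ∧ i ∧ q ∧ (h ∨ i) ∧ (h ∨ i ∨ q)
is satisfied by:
  {h: True, i: True, q: True}


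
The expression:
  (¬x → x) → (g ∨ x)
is always true.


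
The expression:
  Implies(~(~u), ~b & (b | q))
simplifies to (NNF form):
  ~u | (q & ~b)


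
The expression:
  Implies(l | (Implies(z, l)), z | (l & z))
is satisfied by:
  {z: True}


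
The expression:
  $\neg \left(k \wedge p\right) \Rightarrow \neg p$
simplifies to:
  $k \vee \neg p$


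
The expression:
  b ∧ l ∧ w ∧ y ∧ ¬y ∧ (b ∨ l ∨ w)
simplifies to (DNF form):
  False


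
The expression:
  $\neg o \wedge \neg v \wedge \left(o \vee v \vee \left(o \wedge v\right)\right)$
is never true.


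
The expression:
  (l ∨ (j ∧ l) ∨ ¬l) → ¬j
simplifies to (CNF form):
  ¬j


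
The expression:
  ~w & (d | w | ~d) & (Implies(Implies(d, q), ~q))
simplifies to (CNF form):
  ~q & ~w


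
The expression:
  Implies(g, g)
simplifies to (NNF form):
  True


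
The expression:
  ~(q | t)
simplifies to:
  ~q & ~t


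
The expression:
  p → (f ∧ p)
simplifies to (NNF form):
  f ∨ ¬p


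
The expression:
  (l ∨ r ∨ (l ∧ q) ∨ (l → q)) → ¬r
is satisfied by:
  {r: False}


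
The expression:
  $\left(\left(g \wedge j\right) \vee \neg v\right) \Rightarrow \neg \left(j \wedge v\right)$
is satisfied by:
  {g: False, v: False, j: False}
  {j: True, g: False, v: False}
  {v: True, g: False, j: False}
  {j: True, v: True, g: False}
  {g: True, j: False, v: False}
  {j: True, g: True, v: False}
  {v: True, g: True, j: False}


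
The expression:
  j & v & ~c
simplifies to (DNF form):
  j & v & ~c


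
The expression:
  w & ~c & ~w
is never true.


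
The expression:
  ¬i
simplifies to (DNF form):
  ¬i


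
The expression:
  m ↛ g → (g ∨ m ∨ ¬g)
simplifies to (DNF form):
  True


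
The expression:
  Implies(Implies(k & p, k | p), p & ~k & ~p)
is never true.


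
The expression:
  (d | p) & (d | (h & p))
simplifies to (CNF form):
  (d | h) & (d | p)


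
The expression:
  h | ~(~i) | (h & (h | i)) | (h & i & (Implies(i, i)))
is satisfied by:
  {i: True, h: True}
  {i: True, h: False}
  {h: True, i: False}


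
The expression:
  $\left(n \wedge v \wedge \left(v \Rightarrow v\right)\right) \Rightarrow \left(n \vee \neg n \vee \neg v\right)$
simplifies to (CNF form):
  $\text{True}$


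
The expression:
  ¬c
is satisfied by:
  {c: False}


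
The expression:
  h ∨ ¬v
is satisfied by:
  {h: True, v: False}
  {v: False, h: False}
  {v: True, h: True}


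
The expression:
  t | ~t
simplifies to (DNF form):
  True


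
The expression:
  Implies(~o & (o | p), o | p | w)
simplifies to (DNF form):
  True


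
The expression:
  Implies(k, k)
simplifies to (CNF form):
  True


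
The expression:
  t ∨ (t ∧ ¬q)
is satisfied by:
  {t: True}


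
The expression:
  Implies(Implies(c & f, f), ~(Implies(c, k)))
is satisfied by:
  {c: True, k: False}


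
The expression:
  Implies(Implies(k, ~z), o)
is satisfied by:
  {k: True, o: True, z: True}
  {k: True, o: True, z: False}
  {o: True, z: True, k: False}
  {o: True, z: False, k: False}
  {k: True, z: True, o: False}


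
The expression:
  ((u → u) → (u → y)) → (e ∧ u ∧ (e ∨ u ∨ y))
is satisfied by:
  {e: True, u: True, y: False}
  {u: True, y: False, e: False}
  {y: True, e: True, u: True}


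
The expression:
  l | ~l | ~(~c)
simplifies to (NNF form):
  True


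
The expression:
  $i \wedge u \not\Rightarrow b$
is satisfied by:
  {i: True, u: True, b: False}


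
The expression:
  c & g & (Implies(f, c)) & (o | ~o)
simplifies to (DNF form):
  c & g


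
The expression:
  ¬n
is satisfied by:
  {n: False}


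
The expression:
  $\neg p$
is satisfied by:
  {p: False}


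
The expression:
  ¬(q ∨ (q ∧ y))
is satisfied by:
  {q: False}


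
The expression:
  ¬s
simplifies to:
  ¬s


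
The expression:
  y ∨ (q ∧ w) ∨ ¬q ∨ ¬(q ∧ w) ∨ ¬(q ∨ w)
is always true.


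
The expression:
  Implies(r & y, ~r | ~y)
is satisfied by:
  {y: False, r: False}
  {r: True, y: False}
  {y: True, r: False}


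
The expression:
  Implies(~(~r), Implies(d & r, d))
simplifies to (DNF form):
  True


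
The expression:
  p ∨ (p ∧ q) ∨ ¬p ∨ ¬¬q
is always true.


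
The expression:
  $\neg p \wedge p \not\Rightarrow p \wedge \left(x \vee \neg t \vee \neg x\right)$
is never true.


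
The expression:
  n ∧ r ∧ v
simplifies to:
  n ∧ r ∧ v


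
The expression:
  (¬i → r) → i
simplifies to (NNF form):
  i ∨ ¬r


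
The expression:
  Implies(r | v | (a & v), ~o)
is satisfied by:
  {v: False, o: False, r: False}
  {r: True, v: False, o: False}
  {v: True, r: False, o: False}
  {r: True, v: True, o: False}
  {o: True, r: False, v: False}


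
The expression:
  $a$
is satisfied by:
  {a: True}


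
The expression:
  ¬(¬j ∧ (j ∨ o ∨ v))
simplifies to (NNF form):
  j ∨ (¬o ∧ ¬v)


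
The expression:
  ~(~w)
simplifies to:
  w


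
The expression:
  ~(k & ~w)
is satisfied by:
  {w: True, k: False}
  {k: False, w: False}
  {k: True, w: True}


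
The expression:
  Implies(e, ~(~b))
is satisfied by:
  {b: True, e: False}
  {e: False, b: False}
  {e: True, b: True}


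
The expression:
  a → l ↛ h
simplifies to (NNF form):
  (l ∧ ¬h) ∨ ¬a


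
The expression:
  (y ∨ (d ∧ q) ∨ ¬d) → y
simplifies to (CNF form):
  (d ∨ y) ∧ (y ∨ ¬q)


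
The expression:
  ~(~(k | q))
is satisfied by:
  {k: True, q: True}
  {k: True, q: False}
  {q: True, k: False}


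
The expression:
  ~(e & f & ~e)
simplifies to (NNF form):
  True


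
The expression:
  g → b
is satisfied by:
  {b: True, g: False}
  {g: False, b: False}
  {g: True, b: True}


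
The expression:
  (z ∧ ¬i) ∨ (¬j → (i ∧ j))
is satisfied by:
  {j: True, z: True, i: False}
  {j: True, z: False, i: False}
  {i: True, j: True, z: True}
  {i: True, j: True, z: False}
  {z: True, i: False, j: False}


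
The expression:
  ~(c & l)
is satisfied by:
  {l: False, c: False}
  {c: True, l: False}
  {l: True, c: False}


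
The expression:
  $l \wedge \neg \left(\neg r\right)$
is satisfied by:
  {r: True, l: True}


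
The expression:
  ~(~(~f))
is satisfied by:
  {f: False}


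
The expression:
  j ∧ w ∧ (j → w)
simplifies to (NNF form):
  j ∧ w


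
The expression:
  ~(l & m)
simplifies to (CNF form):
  ~l | ~m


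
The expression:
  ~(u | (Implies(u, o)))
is never true.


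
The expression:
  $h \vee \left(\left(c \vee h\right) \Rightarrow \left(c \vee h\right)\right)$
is always true.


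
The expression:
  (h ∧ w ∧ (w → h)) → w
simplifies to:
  True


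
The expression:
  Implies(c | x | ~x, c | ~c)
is always true.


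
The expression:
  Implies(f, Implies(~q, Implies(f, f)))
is always true.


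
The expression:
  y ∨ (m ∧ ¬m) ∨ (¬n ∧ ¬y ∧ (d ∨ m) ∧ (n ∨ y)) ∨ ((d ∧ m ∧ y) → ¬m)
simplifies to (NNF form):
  True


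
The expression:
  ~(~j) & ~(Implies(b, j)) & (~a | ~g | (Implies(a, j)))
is never true.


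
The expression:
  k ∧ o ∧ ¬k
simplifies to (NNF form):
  False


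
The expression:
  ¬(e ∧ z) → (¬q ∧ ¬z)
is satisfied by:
  {e: True, z: False, q: False}
  {z: False, q: False, e: False}
  {e: True, z: True, q: False}
  {q: True, e: True, z: True}


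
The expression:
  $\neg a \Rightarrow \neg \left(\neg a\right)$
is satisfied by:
  {a: True}


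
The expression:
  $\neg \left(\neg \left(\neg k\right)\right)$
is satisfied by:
  {k: False}


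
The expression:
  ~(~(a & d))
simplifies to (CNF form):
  a & d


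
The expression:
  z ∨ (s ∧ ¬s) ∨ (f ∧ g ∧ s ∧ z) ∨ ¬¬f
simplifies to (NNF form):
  f ∨ z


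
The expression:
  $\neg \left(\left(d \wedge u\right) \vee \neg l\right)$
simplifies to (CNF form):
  $l \wedge \left(\neg d \vee \neg u\right)$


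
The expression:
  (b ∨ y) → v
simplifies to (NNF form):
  v ∨ (¬b ∧ ¬y)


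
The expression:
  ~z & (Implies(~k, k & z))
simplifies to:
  k & ~z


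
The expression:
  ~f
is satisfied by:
  {f: False}


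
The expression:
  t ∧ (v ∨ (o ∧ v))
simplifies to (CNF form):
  t ∧ v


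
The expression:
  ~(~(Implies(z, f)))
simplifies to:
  f | ~z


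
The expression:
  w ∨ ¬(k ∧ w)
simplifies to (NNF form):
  True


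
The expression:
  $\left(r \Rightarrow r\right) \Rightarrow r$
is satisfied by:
  {r: True}


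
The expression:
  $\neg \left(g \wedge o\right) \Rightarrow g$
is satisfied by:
  {g: True}


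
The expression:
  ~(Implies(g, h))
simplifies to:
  g & ~h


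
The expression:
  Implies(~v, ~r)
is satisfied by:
  {v: True, r: False}
  {r: False, v: False}
  {r: True, v: True}


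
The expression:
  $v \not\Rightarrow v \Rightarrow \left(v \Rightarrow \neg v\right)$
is always true.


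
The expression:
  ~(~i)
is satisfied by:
  {i: True}


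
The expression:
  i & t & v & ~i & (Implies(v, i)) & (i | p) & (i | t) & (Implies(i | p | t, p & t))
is never true.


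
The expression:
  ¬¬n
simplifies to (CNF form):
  n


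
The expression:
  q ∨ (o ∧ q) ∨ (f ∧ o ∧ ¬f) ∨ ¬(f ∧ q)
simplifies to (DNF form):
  True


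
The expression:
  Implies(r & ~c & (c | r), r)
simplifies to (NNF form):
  True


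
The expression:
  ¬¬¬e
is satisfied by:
  {e: False}


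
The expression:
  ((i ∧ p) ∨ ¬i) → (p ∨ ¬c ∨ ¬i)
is always true.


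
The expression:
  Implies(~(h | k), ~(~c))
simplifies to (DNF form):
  c | h | k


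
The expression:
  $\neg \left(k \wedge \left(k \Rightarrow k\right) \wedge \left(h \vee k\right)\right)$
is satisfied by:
  {k: False}


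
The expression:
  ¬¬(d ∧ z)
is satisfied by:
  {z: True, d: True}


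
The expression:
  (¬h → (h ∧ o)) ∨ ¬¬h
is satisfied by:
  {h: True}


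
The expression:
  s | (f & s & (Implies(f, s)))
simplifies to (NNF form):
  s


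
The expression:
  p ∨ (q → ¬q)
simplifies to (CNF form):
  p ∨ ¬q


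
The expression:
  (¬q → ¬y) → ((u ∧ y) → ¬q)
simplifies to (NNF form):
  ¬q ∨ ¬u ∨ ¬y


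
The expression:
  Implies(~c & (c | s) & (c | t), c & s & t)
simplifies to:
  c | ~s | ~t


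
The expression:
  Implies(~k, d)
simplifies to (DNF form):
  d | k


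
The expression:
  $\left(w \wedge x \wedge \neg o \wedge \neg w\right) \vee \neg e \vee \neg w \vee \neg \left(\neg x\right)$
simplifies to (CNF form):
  $x \vee \neg e \vee \neg w$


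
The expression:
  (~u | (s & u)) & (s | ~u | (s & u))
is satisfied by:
  {s: True, u: False}
  {u: False, s: False}
  {u: True, s: True}


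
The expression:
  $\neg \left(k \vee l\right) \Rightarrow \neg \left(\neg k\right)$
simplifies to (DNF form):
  $k \vee l$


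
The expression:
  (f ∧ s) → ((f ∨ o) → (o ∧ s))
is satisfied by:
  {o: True, s: False, f: False}
  {s: False, f: False, o: False}
  {f: True, o: True, s: False}
  {f: True, s: False, o: False}
  {o: True, s: True, f: False}
  {s: True, o: False, f: False}
  {f: True, s: True, o: True}
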